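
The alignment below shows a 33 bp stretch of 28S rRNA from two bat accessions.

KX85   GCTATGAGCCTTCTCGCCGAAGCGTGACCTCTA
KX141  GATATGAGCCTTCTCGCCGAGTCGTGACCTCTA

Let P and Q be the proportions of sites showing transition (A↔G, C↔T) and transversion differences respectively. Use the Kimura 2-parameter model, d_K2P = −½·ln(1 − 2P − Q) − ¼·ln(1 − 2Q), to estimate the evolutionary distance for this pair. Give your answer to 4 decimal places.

0.0969

Differing sites — 2:C/A (Tv); 21:A/G (Ti); 22:G/T (Tv).
Of the 3 differences, 1 transition and 2 transversions over 33 sites: P = 1/33 = 0.030303, Q = 2/33 = 0.060606.
d = −0.5·ln(0.878788) − 0.25·ln(0.878788) = −0.5·(-0.129212) − 0.25·(-0.129212) = 0.0969.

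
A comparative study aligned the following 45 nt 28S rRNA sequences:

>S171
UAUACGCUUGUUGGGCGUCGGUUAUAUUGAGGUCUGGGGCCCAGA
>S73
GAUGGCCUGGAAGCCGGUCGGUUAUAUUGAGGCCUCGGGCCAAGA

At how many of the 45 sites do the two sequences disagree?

13

Differing sites — 1:U/G; 4:A/G; 5:C/G; 6:G/C; 9:U/G; 11:U/A; 12:U/A; 14:G/C; 15:G/C; 16:C/G; 33:U/C; 36:G/C; 42:C/A.
That gives 13 mismatches out of 45 aligned sites, so the Hamming distance is 13.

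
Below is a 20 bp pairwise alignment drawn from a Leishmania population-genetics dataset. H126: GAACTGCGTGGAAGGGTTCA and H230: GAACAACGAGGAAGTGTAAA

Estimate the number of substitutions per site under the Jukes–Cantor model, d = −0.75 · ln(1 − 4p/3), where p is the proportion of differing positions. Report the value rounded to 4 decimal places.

0.3831

The sequences differ at positions 5 (T/A), 6 (G/A), 9 (T/A), 15 (G/T), 18 (T/A), 19 (C/A).
p = 6/20 = 0.300000.
d = −0.75 · ln(1 − (4/3)·0.300000) = −0.75 · ln(0.600000) = −0.75 · (-0.510826) = 0.3831.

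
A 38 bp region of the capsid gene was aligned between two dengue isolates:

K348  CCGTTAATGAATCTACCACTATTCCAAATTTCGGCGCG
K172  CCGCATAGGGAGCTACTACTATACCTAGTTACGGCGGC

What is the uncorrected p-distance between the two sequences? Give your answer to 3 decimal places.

0.342

The sequences differ at positions 4 (T/C), 5 (T/A), 6 (A/T), 8 (T/G), 10 (A/G), 12 (T/G), 17 (C/T), 23 (T/A), 26 (A/T), 28 (A/G), 31 (T/A), 37 (C/G), 38 (G/C).
There are 13 differences over 38 sites, so p = 13/38 = 0.342.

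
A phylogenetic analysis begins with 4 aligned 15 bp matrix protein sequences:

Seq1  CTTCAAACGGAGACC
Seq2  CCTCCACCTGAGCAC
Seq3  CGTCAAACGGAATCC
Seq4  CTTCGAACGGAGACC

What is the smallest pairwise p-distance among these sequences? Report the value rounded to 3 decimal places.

Pairwise Hamming distances:
  Seq1 vs Seq2: 6
  Seq1 vs Seq3: 3
  Seq1 vs Seq4: 1
  Seq2 vs Seq3: 7
  Seq2 vs Seq4: 6
  Seq3 vs Seq4: 4
The smallest is 1 mismatch, between Seq1 and Seq4; p = 1/15 = 0.067.

0.067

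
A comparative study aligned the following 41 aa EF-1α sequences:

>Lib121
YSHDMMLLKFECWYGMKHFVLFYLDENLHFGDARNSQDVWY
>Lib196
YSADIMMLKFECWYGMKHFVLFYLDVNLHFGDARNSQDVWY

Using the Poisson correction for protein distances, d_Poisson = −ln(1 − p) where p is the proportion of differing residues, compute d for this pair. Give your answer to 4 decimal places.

0.1027

Mismatches occur at site 3 (H/A), site 5 (M/I), site 7 (L/M), site 26 (E/V).
p = 4/41 = 0.097561.
d = −ln(1 − 0.097561) = −ln(0.902439) = 0.1027.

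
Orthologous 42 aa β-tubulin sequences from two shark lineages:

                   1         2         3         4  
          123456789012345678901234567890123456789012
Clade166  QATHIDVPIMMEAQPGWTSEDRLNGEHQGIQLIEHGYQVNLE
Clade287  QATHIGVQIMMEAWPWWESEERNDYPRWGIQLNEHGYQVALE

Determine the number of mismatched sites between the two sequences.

Differing sites — 6:D/G; 8:P/Q; 14:Q/W; 16:G/W; 18:T/E; 21:D/E; 23:L/N; 24:N/D; 25:G/Y; 26:E/P; 27:H/R; 28:Q/W; 33:I/N; 40:N/A.
That gives 14 mismatches out of 42 aligned sites, so the Hamming distance is 14.

14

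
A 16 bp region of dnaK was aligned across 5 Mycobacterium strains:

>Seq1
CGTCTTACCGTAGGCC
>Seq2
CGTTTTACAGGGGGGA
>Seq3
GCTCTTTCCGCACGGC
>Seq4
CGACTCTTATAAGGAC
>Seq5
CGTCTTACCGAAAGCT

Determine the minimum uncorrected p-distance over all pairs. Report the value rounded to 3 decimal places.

0.188

Pairwise Hamming distances:
  Seq1 vs Seq2: 6
  Seq1 vs Seq3: 6
  Seq1 vs Seq4: 8
  Seq1 vs Seq5: 3
  Seq2 vs Seq3: 9
  Seq2 vs Seq4: 10
  Seq2 vs Seq5: 7
  Seq3 vs Seq4: 10
  Seq3 vs Seq5: 7
  Seq4 vs Seq5: 9
The smallest is 3 mismatches, between Seq1 and Seq5; p = 3/16 = 0.188.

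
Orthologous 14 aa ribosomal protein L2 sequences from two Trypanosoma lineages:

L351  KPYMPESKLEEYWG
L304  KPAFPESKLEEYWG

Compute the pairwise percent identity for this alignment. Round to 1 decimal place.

Differing sites — 3:Y/A; 4:M/F.
12 of the 14 sites match, so the percent identity is 12/14 × 100 = 85.7%.

85.7%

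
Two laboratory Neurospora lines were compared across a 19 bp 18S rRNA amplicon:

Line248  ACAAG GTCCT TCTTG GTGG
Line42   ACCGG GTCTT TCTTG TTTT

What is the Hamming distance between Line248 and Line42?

Mismatches occur at site 3 (A→C), site 4 (A→G), site 9 (C→T), site 16 (G→T), site 18 (G→T), site 19 (G→T).
That gives 6 mismatches out of 19 aligned sites, so the Hamming distance is 6.

6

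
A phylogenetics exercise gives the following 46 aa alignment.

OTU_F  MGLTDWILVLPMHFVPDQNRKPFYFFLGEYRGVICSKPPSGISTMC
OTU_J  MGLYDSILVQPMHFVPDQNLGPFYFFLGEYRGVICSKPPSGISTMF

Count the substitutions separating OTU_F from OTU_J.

Differing sites — 4:T/Y; 6:W/S; 10:L/Q; 20:R/L; 21:K/G; 46:C/F.
That gives 6 mismatches out of 46 aligned sites, so the Hamming distance is 6.

6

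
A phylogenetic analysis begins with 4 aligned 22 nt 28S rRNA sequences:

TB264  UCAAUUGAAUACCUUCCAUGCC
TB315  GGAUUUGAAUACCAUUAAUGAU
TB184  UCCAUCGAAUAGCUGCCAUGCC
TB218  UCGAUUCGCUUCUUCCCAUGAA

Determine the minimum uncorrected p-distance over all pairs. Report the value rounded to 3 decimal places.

Pairwise Hamming distances:
  TB264 vs TB315: 8
  TB264 vs TB184: 4
  TB264 vs TB218: 9
  TB315 vs TB184: 12
  TB315 vs TB218: 14
  TB184 vs TB218: 11
The smallest is 4 mismatches, between TB264 and TB184; p = 4/22 = 0.182.

0.182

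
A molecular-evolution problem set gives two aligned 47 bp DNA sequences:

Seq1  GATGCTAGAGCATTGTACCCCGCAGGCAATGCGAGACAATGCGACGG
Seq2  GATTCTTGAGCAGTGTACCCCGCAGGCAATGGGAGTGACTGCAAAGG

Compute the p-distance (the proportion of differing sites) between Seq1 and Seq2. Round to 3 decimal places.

0.191

The sequences differ at positions 4 (G/T), 7 (A/T), 13 (T/G), 32 (C/G), 36 (A/T), 37 (C/G), 39 (A/C), 43 (G/A), 45 (C/A).
There are 9 differences over 47 sites, so p = 9/47 = 0.191.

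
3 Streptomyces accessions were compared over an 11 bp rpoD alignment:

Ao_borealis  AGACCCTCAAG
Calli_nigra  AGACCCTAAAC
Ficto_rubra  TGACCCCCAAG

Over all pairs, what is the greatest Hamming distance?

Pairwise Hamming distances:
  Ao_borealis vs Calli_nigra: 2
  Ao_borealis vs Ficto_rubra: 2
  Calli_nigra vs Ficto_rubra: 4
The largest is 4, between Calli_nigra and Ficto_rubra.

4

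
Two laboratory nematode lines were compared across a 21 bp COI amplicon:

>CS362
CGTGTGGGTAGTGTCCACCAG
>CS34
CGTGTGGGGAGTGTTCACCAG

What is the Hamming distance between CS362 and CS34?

The sequences differ at positions 9 (T/G), 15 (C/T).
That gives 2 mismatches out of 21 aligned sites, so the Hamming distance is 2.

2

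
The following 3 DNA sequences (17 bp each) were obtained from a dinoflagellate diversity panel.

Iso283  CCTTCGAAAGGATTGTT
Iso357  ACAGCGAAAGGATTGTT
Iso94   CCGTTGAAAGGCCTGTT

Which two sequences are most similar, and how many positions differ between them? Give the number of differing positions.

Pairwise Hamming distances:
  Iso283 vs Iso357: 3
  Iso283 vs Iso94: 4
  Iso357 vs Iso94: 6
The smallest is 3, between Iso283 and Iso357.

3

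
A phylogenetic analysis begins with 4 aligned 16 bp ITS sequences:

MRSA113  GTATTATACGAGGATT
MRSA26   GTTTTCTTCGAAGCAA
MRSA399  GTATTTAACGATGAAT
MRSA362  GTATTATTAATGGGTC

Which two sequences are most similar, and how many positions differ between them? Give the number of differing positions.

Pairwise Hamming distances:
  MRSA113 vs MRSA26: 7
  MRSA113 vs MRSA399: 4
  MRSA113 vs MRSA362: 6
  MRSA26 vs MRSA399: 7
  MRSA26 vs MRSA362: 9
  MRSA399 vs MRSA362: 10
The smallest is 4, between MRSA113 and MRSA399.

4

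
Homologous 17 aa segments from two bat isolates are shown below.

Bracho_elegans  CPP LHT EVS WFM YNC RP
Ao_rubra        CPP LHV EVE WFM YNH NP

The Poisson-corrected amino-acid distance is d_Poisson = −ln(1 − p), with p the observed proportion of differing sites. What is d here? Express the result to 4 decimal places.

0.2683

Mismatches occur at site 6 (T/V), site 9 (S/E), site 15 (C/H), site 16 (R/N).
p = 4/17 = 0.235294.
d = −ln(1 − 0.235294) = −ln(0.764706) = 0.2683.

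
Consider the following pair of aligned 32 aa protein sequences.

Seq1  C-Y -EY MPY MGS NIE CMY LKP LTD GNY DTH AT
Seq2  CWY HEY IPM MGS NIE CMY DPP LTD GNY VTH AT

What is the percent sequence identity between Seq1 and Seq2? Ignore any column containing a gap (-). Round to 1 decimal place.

83.3%

Excluding the 2 gap columns leaves 30 comparable sites.
The sequences differ at positions 7 (M/I), 9 (Y/M), 19 (L/D), 20 (K/P), 28 (D/V).
25 of the 30 comparable sites match, so the percent identity is 25/30 × 100 = 83.3%.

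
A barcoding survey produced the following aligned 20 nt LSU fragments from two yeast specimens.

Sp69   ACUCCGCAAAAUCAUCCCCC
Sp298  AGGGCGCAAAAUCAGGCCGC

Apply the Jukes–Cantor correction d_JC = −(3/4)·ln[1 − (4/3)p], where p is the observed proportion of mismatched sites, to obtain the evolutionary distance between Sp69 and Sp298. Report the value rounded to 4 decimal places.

The sequences differ at positions 2 (C/G), 3 (U/G), 4 (C/G), 15 (U/G), 16 (C/G), 19 (C/G).
p = 6/20 = 0.300000.
d = −0.75 · ln(1 − (4/3)·0.300000) = −0.75 · ln(0.600000) = −0.75 · (-0.510826) = 0.3831.

0.3831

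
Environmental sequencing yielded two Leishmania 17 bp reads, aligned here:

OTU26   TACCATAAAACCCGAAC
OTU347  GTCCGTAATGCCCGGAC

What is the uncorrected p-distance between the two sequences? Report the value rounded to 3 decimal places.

Mismatches occur at site 1 (T↔G), site 2 (A↔T), site 5 (A↔G), site 9 (A↔T), site 10 (A↔G), site 15 (A↔G).
There are 6 differences over 17 sites, so p = 6/17 = 0.353.

0.353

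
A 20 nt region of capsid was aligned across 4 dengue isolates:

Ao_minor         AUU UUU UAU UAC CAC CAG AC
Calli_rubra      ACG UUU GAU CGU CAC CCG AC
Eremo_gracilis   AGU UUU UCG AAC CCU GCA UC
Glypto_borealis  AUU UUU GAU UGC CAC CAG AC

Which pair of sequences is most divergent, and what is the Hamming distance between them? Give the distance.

Pairwise Hamming distances:
  Ao_minor vs Calli_rubra: 7
  Ao_minor vs Eremo_gracilis: 10
  Ao_minor vs Glypto_borealis: 2
  Calli_rubra vs Eremo_gracilis: 13
  Calli_rubra vs Glypto_borealis: 5
  Eremo_gracilis vs Glypto_borealis: 12
The largest is 13, between Calli_rubra and Eremo_gracilis.

13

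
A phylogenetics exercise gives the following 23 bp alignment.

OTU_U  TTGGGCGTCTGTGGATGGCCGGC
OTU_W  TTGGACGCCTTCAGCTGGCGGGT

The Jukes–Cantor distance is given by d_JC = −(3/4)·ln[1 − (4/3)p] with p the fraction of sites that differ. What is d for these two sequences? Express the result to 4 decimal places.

Differing sites — 5:G/A; 8:T/C; 11:G/T; 12:T/C; 13:G/A; 15:A/C; 20:C/G; 23:C/T.
p = 8/23 = 0.347826.
d = −0.75 · ln(1 − (4/3)·0.347826) = −0.75 · ln(0.536232) = −0.75 · (-0.623188) = 0.4674.

0.4674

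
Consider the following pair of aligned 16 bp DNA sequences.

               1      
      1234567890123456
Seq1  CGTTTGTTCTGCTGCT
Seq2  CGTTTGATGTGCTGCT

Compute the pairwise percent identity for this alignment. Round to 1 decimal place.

The sequences differ at positions 7 (T/A), 9 (C/G).
14 of the 16 sites match, so the percent identity is 14/16 × 100 = 87.5%.

87.5%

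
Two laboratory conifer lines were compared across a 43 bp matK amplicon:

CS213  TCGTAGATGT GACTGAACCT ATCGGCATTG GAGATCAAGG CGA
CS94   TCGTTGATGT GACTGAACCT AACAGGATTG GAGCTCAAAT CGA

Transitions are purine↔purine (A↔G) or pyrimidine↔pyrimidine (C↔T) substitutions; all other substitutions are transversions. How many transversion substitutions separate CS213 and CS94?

Differing sites — 5:A/T (Tv); 22:T/A (Tv); 24:G/A (Ti); 26:C/G (Tv); 34:A/C (Tv); 39:G/A (Ti); 40:G/T (Tv).
Of the 7 differences, 2 transitions and 5 transversions, so the answer is 5.

5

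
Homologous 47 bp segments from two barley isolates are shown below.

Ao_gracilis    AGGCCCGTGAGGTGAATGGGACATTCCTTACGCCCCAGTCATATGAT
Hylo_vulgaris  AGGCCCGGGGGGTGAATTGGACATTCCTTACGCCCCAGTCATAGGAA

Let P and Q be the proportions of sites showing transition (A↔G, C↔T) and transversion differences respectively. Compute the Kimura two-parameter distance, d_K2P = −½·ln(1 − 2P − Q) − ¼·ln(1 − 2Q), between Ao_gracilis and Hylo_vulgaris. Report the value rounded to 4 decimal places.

0.1149

The sequences differ at positions 8 (T/G, transversion), 10 (A/G, transition), 18 (G/T, transversion), 44 (T/G, transversion), 47 (T/A, transversion).
Of the 5 differences, 1 transition and 4 transversions over 47 sites: P = 1/47 = 0.021277, Q = 4/47 = 0.085106.
d = −0.5·ln(0.872340) − 0.25·ln(0.829788) = −0.5·(-0.136576) − 0.25·(-0.186585) = 0.1149.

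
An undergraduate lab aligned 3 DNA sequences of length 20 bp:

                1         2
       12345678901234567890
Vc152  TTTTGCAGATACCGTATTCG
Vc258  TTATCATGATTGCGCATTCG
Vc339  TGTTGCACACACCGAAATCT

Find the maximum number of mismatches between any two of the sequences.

12

Pairwise Hamming distances:
  Vc152 vs Vc258: 7
  Vc152 vs Vc339: 6
  Vc258 vs Vc339: 12
The largest is 12, between Vc258 and Vc339.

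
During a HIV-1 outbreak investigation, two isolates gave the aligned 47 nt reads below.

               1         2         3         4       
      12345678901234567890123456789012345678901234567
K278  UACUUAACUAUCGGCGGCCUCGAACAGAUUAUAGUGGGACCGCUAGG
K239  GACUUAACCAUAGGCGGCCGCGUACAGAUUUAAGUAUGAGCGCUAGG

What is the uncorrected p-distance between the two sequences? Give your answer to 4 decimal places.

0.2128

Differing sites — 1:U/G; 9:U/C; 12:C/A; 20:U/G; 23:A/U; 31:A/U; 32:U/A; 36:G/A; 37:G/U; 40:C/G.
There are 10 differences over 47 sites, so p = 10/47 = 0.2128.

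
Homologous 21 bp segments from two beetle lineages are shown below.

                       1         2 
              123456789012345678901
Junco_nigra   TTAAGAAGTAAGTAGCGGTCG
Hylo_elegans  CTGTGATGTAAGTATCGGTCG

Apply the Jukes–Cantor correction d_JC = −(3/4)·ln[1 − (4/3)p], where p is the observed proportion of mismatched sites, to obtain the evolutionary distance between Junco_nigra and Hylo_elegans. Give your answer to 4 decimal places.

Differing sites — 1:T/C; 3:A/G; 4:A/T; 7:A/T; 15:G/T.
p = 5/21 = 0.238095.
d = −0.75 · ln(1 − (4/3)·0.238095) = −0.75 · ln(0.682540) = −0.75 · (-0.381934) = 0.2865.

0.2865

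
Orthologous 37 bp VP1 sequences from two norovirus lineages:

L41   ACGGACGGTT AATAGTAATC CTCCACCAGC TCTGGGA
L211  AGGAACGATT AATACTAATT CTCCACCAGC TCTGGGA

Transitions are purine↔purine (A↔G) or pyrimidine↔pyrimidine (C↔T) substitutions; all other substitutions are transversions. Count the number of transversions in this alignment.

Mismatches occur at site 2 (C↔G, transversion), site 4 (G↔A, transition), site 8 (G↔A, transition), site 15 (G↔C, transversion), site 20 (C↔T, transition).
Of the 5 differences, 3 transitions and 2 transversions, so the answer is 2.

2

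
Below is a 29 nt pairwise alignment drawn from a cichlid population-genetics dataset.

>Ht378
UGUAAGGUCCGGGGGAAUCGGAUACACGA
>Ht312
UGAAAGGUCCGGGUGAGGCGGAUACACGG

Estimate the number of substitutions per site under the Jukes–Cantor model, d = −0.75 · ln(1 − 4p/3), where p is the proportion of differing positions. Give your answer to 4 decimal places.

0.1959

Differing sites — 3:U/A; 14:G/U; 17:A/G; 18:U/G; 29:A/G.
p = 5/29 = 0.172414.
d = −0.75 · ln(1 − (4/3)·0.172414) = −0.75 · ln(0.770115) = −0.75 · (-0.261215) = 0.1959.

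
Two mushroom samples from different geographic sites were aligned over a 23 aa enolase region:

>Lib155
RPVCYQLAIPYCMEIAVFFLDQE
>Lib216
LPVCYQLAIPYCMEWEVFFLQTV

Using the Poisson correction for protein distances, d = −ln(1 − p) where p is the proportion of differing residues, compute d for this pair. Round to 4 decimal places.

0.3023

The sequences differ at positions 1 (R/L), 15 (I/W), 16 (A/E), 21 (D/Q), 22 (Q/T), 23 (E/V).
p = 6/23 = 0.260870.
d = −ln(1 − 0.260870) = −ln(0.739130) = 0.3023.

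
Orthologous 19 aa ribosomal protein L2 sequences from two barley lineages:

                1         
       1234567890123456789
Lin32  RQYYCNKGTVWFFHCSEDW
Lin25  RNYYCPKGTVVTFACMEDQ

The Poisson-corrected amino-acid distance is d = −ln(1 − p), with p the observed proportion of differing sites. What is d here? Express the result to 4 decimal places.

0.4595

Mismatches occur at site 2 (Q→N), site 6 (N→P), site 11 (W→V), site 12 (F→T), site 14 (H→A), site 16 (S→M), site 19 (W→Q).
p = 7/19 = 0.368421.
d = −ln(1 − 0.368421) = −ln(0.631579) = 0.4595.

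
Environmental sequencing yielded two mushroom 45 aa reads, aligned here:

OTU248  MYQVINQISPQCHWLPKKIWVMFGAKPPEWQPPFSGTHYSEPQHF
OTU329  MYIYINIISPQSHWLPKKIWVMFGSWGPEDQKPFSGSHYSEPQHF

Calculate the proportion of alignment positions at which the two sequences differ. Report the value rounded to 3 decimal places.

Mismatches occur at site 3 (Q/I), site 4 (V/Y), site 7 (Q/I), site 12 (C/S), site 25 (A/S), site 26 (K/W), site 27 (P/G), site 30 (W/D), site 32 (P/K), site 37 (T/S).
There are 10 differences over 45 sites, so p = 10/45 = 0.222.

0.222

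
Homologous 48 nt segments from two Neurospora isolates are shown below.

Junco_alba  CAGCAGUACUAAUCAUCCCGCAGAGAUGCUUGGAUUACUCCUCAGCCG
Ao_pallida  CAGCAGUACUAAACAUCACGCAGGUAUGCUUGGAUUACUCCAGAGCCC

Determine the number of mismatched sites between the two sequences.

7

Differing sites — 13:U/A; 18:C/A; 24:A/G; 25:G/U; 42:U/A; 43:C/G; 48:G/C.
That gives 7 mismatches out of 48 aligned sites, so the Hamming distance is 7.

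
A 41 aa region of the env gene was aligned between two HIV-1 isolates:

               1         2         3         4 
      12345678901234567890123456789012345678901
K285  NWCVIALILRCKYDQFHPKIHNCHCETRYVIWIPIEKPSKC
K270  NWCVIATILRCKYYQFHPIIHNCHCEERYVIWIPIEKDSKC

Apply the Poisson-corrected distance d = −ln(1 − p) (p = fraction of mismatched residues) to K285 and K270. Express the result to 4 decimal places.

Differing sites — 7:L/T; 14:D/Y; 19:K/I; 27:T/E; 38:P/D.
p = 5/41 = 0.121951.
d = −ln(1 − 0.121951) = −ln(0.878049) = 0.1301.

0.1301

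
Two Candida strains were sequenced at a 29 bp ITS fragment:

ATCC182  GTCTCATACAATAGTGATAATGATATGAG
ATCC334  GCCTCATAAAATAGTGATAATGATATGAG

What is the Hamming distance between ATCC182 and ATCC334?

2

Mismatches occur at site 2 (T/C), site 9 (C/A).
That gives 2 mismatches out of 29 aligned sites, so the Hamming distance is 2.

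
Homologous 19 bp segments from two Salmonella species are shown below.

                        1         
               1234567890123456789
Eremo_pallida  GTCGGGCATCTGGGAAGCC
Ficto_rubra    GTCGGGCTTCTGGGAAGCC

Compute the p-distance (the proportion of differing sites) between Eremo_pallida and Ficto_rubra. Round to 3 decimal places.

0.053

A single mismatch occurs at site 8 (A↔T).
There are 1 differences over 19 sites, so p = 1/19 = 0.053.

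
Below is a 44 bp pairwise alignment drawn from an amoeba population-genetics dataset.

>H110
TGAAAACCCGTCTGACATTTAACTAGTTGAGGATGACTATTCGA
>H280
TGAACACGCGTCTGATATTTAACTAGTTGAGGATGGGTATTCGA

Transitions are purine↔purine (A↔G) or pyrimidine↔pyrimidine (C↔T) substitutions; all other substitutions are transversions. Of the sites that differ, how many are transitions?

Mismatches occur at site 5 (A→C, transversion), site 8 (C→G, transversion), site 16 (C→T, transition), site 36 (A→G, transition), site 37 (C→G, transversion).
Of the 5 differences, 2 transitions and 3 transversions, so the answer is 2.

2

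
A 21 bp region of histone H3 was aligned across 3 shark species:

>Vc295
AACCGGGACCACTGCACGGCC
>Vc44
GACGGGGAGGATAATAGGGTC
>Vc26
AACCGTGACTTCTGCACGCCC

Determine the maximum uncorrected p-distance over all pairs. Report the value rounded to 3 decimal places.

0.619

Pairwise Hamming distances:
  Vc295 vs Vc44: 10
  Vc295 vs Vc26: 4
  Vc44 vs Vc26: 13
The largest is 13 mismatches, between Vc44 and Vc26; p = 13/21 = 0.619.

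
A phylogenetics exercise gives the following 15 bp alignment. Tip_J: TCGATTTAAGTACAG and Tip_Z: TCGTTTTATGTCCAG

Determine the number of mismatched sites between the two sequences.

3

Differing sites — 4:A/T; 9:A/T; 12:A/C.
That gives 3 mismatches out of 15 aligned sites, so the Hamming distance is 3.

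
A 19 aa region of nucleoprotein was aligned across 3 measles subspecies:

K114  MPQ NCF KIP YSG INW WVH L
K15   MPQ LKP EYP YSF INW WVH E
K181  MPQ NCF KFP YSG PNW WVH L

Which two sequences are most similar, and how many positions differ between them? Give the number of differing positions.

Pairwise Hamming distances:
  K114 vs K15: 7
  K114 vs K181: 2
  K15 vs K181: 8
The smallest is 2, between K114 and K181.

2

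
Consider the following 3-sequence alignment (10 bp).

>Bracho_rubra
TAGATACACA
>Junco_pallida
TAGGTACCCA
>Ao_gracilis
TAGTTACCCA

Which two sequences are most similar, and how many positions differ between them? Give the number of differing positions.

Pairwise Hamming distances:
  Bracho_rubra vs Junco_pallida: 2
  Bracho_rubra vs Ao_gracilis: 2
  Junco_pallida vs Ao_gracilis: 1
The smallest is 1, between Junco_pallida and Ao_gracilis.

1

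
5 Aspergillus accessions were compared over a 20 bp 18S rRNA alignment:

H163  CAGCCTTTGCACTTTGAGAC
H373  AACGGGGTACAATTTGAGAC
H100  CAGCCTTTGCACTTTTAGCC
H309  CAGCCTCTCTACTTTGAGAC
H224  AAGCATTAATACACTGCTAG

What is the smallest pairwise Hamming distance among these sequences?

2

Pairwise Hamming distances:
  H163 vs H373: 8
  H163 vs H100: 2
  H163 vs H309: 3
  H163 vs H224: 10
  H373 vs H100: 10
  H373 vs H309: 9
  H373 vs H224: 13
  H100 vs H309: 5
  H100 vs H224: 12
  H309 vs H224: 10
The smallest is 2, between H163 and H100.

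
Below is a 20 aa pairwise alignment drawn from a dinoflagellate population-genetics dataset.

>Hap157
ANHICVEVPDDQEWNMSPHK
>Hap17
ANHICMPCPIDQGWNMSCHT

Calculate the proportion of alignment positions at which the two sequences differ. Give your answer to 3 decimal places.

Differing sites — 6:V/M; 7:E/P; 8:V/C; 10:D/I; 13:E/G; 18:P/C; 20:K/T.
There are 7 differences over 20 sites, so p = 7/20 = 0.350.

0.350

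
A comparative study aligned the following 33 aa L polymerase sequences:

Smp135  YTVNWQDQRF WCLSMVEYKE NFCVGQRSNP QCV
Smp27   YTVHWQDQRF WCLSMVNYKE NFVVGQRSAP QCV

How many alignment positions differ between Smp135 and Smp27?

The sequences differ at positions 4 (N/H), 17 (E/N), 23 (C/V), 29 (N/A).
That gives 4 mismatches out of 33 aligned sites, so the Hamming distance is 4.

4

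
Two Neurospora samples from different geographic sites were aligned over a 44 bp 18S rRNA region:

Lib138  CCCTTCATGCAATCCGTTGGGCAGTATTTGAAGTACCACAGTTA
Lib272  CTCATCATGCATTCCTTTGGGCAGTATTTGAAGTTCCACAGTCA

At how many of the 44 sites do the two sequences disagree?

6

Mismatches occur at site 2 (C↔T), site 4 (T↔A), site 12 (A↔T), site 16 (G↔T), site 35 (A↔T), site 43 (T↔C).
That gives 6 mismatches out of 44 aligned sites, so the Hamming distance is 6.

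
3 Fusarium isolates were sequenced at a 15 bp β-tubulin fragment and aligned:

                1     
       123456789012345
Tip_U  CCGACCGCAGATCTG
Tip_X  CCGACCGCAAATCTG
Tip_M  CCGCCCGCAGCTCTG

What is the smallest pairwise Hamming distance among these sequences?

Pairwise Hamming distances:
  Tip_U vs Tip_X: 1
  Tip_U vs Tip_M: 2
  Tip_X vs Tip_M: 3
The smallest is 1, between Tip_U and Tip_X.

1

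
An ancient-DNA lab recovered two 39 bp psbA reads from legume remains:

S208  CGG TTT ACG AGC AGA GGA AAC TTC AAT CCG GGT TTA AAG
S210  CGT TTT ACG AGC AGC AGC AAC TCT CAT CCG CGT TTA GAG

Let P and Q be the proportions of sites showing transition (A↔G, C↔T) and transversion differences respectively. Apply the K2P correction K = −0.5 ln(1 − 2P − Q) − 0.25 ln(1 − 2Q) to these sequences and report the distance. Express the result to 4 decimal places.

Mismatches occur at site 3 (G→T, transversion), site 15 (A→C, transversion), site 16 (G→A, transition), site 18 (A→C, transversion), site 23 (T→C, transition), site 24 (C→T, transition), site 25 (A→C, transversion), site 31 (G→C, transversion), site 37 (A→G, transition).
Of the 9 differences, 4 transitions and 5 transversions over 39 sites: P = 4/39 = 0.102564, Q = 5/39 = 0.128205.
d = −0.5·ln(0.666667) − 0.25·ln(0.743590) = −0.5·(-0.405465) − 0.25·(-0.296265) = 0.2768.

0.2768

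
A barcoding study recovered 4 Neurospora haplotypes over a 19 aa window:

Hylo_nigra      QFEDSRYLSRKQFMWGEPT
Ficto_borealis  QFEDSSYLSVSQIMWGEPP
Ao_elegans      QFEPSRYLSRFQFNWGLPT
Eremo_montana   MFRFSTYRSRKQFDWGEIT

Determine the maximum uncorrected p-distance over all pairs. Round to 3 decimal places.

Pairwise Hamming distances:
  Hylo_nigra vs Ficto_borealis: 5
  Hylo_nigra vs Ao_elegans: 4
  Hylo_nigra vs Eremo_montana: 7
  Ficto_borealis vs Ao_elegans: 8
  Ficto_borealis vs Eremo_montana: 11
  Ao_elegans vs Eremo_montana: 9
The largest is 11 mismatches, between Ficto_borealis and Eremo_montana; p = 11/19 = 0.579.

0.579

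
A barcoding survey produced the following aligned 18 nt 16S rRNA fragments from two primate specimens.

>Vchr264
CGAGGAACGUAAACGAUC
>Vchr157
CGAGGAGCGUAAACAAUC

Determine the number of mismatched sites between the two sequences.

2

The sequences differ at positions 7 (A/G), 15 (G/A).
That gives 2 mismatches out of 18 aligned sites, so the Hamming distance is 2.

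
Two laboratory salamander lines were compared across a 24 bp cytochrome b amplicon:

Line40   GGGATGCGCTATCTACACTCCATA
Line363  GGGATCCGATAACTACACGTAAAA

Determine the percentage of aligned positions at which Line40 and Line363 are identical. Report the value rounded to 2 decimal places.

Mismatches occur at site 6 (G→C), site 9 (C→A), site 12 (T→A), site 19 (T→G), site 20 (C→T), site 21 (C→A), site 23 (T→A).
17 of the 24 sites match, so the percent identity is 17/24 × 100 = 70.83%.

70.83%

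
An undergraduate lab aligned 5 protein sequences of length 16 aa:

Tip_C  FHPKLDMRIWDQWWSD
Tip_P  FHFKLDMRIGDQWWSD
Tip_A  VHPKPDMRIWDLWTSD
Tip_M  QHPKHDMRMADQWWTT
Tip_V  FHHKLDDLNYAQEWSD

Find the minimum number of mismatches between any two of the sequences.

Pairwise Hamming distances:
  Tip_C vs Tip_P: 2
  Tip_C vs Tip_A: 4
  Tip_C vs Tip_M: 6
  Tip_C vs Tip_V: 7
  Tip_P vs Tip_A: 6
  Tip_P vs Tip_M: 7
  Tip_P vs Tip_V: 7
  Tip_A vs Tip_M: 8
  Tip_A vs Tip_V: 11
  Tip_M vs Tip_V: 11
The smallest is 2, between Tip_C and Tip_P.

2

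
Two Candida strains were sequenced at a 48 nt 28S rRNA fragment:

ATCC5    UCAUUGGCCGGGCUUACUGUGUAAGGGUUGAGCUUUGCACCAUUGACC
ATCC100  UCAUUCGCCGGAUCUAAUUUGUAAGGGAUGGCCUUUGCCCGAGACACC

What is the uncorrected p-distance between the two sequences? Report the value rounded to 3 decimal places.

0.292

Mismatches occur at site 6 (G/C), site 12 (G/A), site 13 (C/U), site 14 (U/C), site 17 (C/A), site 19 (G/U), site 28 (U/A), site 31 (A/G), site 32 (G/C), site 39 (A/C), site 41 (C/G), site 43 (U/G), site 44 (U/A), site 45 (G/C).
There are 14 differences over 48 sites, so p = 14/48 = 0.292.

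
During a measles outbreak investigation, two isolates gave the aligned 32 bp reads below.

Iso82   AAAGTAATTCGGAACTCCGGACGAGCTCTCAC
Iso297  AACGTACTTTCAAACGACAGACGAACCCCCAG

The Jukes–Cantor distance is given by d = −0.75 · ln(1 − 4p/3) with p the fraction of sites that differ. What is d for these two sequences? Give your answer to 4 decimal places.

Differing sites — 3:A/C; 7:A/C; 10:C/T; 11:G/C; 12:G/A; 16:T/G; 17:C/A; 19:G/A; 25:G/A; 27:T/C; 29:T/C; 32:C/G.
p = 12/32 = 0.375000.
d = −0.75 · ln(1 − (4/3)·0.375000) = −0.75 · ln(0.500000) = −0.75 · (-0.693147) = 0.5199.

0.5199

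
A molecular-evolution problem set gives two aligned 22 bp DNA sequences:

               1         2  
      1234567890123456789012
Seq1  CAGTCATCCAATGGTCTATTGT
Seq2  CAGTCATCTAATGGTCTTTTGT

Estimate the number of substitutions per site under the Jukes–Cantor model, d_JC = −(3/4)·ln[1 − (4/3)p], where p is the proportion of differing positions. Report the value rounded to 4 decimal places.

0.0969

Differing sites — 9:C/T; 18:A/T.
p = 2/22 = 0.090909.
d = −0.75 · ln(1 − (4/3)·0.090909) = −0.75 · ln(0.878788) = −0.75 · (-0.129212) = 0.0969.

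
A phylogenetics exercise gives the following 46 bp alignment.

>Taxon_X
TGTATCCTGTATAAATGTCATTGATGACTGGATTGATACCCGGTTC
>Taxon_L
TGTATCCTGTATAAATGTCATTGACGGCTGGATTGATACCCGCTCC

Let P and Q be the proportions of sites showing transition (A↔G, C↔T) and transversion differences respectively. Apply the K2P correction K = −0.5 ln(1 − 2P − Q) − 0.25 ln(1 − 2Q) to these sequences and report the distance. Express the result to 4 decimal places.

0.0937

Mismatches occur at site 25 (T→C, transition), site 27 (A→G, transition), site 43 (G→C, transversion), site 45 (T→C, transition).
Of the 4 differences, 3 transitions and 1 transversion over 46 sites: P = 3/46 = 0.065217, Q = 1/46 = 0.021739.
d = −0.5·ln(0.847827) − 0.25·ln(0.956522) = −0.5·(-0.165079) − 0.25·(-0.044451) = 0.0937.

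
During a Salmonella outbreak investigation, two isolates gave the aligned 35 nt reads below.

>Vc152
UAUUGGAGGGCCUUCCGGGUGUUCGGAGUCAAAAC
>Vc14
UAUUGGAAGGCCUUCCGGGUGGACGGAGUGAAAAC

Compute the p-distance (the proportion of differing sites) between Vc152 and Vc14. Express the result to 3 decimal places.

0.114

Differing sites — 8:G/A; 22:U/G; 23:U/A; 30:C/G.
There are 4 differences over 35 sites, so p = 4/35 = 0.114.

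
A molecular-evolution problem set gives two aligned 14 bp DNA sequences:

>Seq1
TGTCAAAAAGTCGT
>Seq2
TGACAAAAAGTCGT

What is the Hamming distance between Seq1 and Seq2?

1

Differing sites — 3:T/A.
That gives 1 mismatch out of 14 aligned sites, so the Hamming distance is 1.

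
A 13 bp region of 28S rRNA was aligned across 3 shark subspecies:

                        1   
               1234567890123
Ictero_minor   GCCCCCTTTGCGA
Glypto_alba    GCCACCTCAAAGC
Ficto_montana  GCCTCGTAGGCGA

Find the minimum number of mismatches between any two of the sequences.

4

Pairwise Hamming distances:
  Ictero_minor vs Glypto_alba: 6
  Ictero_minor vs Ficto_montana: 4
  Glypto_alba vs Ficto_montana: 7
The smallest is 4, between Ictero_minor and Ficto_montana.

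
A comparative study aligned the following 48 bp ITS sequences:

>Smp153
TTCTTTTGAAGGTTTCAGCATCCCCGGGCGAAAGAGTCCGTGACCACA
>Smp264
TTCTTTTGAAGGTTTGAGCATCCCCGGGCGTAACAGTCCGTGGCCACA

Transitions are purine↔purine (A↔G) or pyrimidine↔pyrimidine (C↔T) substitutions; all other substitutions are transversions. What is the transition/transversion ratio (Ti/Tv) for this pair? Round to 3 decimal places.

Differing sites — 16:C/G (Tv); 31:A/T (Tv); 34:G/C (Tv); 43:A/G (Ti).
Of the 4 differences, 1 transition and 3 transversions, so Ti/Tv = 1/3 = 0.333.

0.333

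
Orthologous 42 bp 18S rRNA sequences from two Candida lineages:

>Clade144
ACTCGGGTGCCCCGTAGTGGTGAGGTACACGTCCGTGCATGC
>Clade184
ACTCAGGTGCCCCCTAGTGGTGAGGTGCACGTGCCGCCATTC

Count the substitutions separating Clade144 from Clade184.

8

Mismatches occur at site 5 (G/A), site 14 (G/C), site 27 (A/G), site 33 (C/G), site 35 (G/C), site 36 (T/G), site 37 (G/C), site 41 (G/T).
That gives 8 mismatches out of 42 aligned sites, so the Hamming distance is 8.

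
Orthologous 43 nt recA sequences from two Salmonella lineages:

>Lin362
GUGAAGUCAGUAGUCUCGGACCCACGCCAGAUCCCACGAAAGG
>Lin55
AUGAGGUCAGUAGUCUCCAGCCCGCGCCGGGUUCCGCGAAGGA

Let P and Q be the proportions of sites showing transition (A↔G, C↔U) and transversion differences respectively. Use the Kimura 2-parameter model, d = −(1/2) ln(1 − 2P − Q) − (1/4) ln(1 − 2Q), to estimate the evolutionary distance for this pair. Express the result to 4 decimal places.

0.3946

The sequences differ at positions 1 (G/A, transition), 5 (A/G, transition), 18 (G/C, transversion), 19 (G/A, transition), 20 (A/G, transition), 24 (A/G, transition), 29 (A/G, transition), 31 (A/G, transition), 33 (C/U, transition), 36 (A/G, transition), 41 (A/G, transition), 43 (G/A, transition).
Of the 12 differences, 11 transitions and 1 transversion over 43 sites: P = 11/43 = 0.255814, Q = 1/43 = 0.023256.
d = −0.5·ln(0.465116) − 0.25·ln(0.953488) = −0.5·(-0.765468) − 0.25·(-0.047628) = 0.3946.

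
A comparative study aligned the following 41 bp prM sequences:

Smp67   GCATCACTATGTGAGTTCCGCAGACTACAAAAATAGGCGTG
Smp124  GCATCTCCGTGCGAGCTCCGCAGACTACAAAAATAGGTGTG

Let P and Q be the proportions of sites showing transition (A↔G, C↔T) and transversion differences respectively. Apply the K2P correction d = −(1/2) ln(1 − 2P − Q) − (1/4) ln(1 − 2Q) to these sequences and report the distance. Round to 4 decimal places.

Differing sites — 6:A/T (Tv); 8:T/C (Ti); 9:A/G (Ti); 12:T/C (Ti); 16:T/C (Ti); 38:C/T (Ti).
Of the 6 differences, 5 transitions and 1 transversion over 41 sites: P = 5/41 = 0.121951, Q = 1/41 = 0.024390.
d = −0.5·ln(0.731708) − 0.25·ln(0.951220) = −0.5·(-0.312374) − 0.25·(-0.050010) = 0.1687.

0.1687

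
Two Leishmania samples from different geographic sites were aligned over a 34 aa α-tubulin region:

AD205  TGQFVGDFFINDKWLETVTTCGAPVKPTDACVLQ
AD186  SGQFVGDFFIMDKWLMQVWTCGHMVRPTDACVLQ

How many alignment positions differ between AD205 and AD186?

Mismatches occur at site 1 (T/S), site 11 (N/M), site 16 (E/M), site 17 (T/Q), site 19 (T/W), site 23 (A/H), site 24 (P/M), site 26 (K/R).
That gives 8 mismatches out of 34 aligned sites, so the Hamming distance is 8.

8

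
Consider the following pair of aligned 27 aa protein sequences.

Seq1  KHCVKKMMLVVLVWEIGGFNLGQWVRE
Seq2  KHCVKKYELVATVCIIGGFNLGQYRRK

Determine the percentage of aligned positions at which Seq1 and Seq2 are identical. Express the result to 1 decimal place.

66.7%

The sequences differ at positions 7 (M/Y), 8 (M/E), 11 (V/A), 12 (L/T), 14 (W/C), 15 (E/I), 24 (W/Y), 25 (V/R), 27 (E/K).
18 of the 27 sites match, so the percent identity is 18/27 × 100 = 66.7%.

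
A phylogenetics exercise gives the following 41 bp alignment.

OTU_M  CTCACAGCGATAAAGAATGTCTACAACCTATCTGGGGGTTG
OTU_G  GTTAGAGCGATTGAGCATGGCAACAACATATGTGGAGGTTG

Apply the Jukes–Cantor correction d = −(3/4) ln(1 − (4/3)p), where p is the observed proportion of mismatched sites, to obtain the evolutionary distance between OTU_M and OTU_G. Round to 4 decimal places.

0.3321

The sequences differ at positions 1 (C/G), 3 (C/T), 5 (C/G), 12 (A/T), 13 (A/G), 16 (A/C), 20 (T/G), 22 (T/A), 28 (C/A), 32 (C/G), 36 (G/A).
p = 11/41 = 0.268293.
d = −0.75 · ln(1 − (4/3)·0.268293) = −0.75 · ln(0.642276) = −0.75 · (-0.442737) = 0.3321.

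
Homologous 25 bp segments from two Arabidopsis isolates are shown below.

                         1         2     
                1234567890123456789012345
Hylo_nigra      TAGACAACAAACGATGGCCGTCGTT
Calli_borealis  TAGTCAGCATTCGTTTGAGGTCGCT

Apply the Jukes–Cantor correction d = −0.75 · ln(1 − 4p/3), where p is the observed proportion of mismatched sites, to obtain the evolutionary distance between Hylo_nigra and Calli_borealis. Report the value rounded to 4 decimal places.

0.4904

The sequences differ at positions 4 (A/T), 7 (A/G), 10 (A/T), 11 (A/T), 14 (A/T), 16 (G/T), 18 (C/A), 19 (C/G), 24 (T/C).
p = 9/25 = 0.360000.
d = −0.75 · ln(1 − (4/3)·0.360000) = −0.75 · ln(0.520000) = −0.75 · (-0.653926) = 0.4904.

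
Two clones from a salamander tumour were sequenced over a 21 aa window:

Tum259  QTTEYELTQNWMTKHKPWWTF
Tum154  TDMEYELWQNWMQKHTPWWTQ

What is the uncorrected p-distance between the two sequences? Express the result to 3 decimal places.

The sequences differ at positions 1 (Q/T), 2 (T/D), 3 (T/M), 8 (T/W), 13 (T/Q), 16 (K/T), 21 (F/Q).
There are 7 differences over 21 sites, so p = 7/21 = 0.333.

0.333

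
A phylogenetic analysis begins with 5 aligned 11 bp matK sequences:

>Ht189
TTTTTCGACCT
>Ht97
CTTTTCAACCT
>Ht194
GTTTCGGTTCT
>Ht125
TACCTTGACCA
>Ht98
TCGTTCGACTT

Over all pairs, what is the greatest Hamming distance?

9

Pairwise Hamming distances:
  Ht189 vs Ht97: 2
  Ht189 vs Ht194: 5
  Ht189 vs Ht125: 5
  Ht189 vs Ht98: 3
  Ht97 vs Ht194: 6
  Ht97 vs Ht125: 7
  Ht97 vs Ht98: 5
  Ht194 vs Ht125: 9
  Ht194 vs Ht98: 8
  Ht125 vs Ht98: 6
The largest is 9, between Ht194 and Ht125.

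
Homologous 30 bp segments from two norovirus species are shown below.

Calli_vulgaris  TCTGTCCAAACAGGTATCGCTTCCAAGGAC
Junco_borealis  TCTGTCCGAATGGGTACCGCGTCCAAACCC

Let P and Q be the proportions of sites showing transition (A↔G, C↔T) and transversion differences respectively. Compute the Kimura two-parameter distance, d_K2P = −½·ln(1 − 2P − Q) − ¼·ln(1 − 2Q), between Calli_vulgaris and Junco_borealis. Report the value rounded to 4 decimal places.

0.3398

Mismatches occur at site 8 (A→G, transition), site 11 (C→T, transition), site 12 (A→G, transition), site 17 (T→C, transition), site 21 (T→G, transversion), site 27 (G→A, transition), site 28 (G→C, transversion), site 29 (A→C, transversion).
Of the 8 differences, 5 transitions and 3 transversions over 30 sites: P = 5/30 = 0.166667, Q = 3/30 = 0.100000.
d = −0.5·ln(0.566666) − 0.25·ln(0.800000) = −0.5·(-0.567985) − 0.25·(-0.223144) = 0.3398.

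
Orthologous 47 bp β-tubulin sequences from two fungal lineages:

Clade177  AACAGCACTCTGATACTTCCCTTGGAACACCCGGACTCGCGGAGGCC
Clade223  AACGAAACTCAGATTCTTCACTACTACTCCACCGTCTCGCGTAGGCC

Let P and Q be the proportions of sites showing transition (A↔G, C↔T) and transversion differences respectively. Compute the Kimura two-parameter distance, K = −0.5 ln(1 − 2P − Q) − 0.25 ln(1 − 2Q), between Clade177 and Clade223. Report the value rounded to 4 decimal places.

0.4604

Mismatches occur at site 4 (A→G, transition), site 5 (G→A, transition), site 6 (C→A, transversion), site 11 (T→A, transversion), site 15 (A→T, transversion), site 20 (C→A, transversion), site 23 (T→A, transversion), site 24 (G→C, transversion), site 25 (G→T, transversion), site 27 (A→C, transversion), site 28 (C→T, transition), site 29 (A→C, transversion), site 31 (C→A, transversion), site 33 (G→C, transversion), site 35 (A→T, transversion), site 42 (G→T, transversion).
Of the 16 differences, 3 transitions and 13 transversions over 47 sites: P = 3/47 = 0.063830, Q = 13/47 = 0.276596.
d = −0.5·ln(0.595744) − 0.25·ln(0.446808) = −0.5·(-0.517944) − 0.25·(-0.805626) = 0.4604.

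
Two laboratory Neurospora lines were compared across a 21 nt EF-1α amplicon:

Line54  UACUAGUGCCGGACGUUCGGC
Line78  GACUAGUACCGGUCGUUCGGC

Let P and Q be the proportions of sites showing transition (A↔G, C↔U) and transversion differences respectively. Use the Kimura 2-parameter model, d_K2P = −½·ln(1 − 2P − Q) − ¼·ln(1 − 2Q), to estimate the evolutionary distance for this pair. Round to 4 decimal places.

Mismatches occur at site 1 (U→G, transversion), site 8 (G→A, transition), site 13 (A→U, transversion).
Of the 3 differences, 1 transition and 2 transversions over 21 sites: P = 1/21 = 0.047619, Q = 2/21 = 0.095238.
d = −0.5·ln(0.809524) − 0.25·ln(0.809524) = −0.5·(-0.211309) − 0.25·(-0.211309) = 0.1585.

0.1585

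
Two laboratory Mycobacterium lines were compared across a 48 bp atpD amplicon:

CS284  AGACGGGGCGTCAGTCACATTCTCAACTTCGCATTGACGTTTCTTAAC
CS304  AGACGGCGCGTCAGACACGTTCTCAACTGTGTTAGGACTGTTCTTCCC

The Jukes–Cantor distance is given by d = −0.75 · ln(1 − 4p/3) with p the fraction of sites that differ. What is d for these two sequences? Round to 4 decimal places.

Mismatches occur at site 7 (G/C), site 15 (T/A), site 19 (A/G), site 29 (T/G), site 30 (C/T), site 32 (C/T), site 33 (A/T), site 34 (T/A), site 35 (T/G), site 39 (G/T), site 40 (T/G), site 46 (A/C), site 47 (A/C).
p = 13/48 = 0.270833.
d = −0.75 · ln(1 − (4/3)·0.270833) = −0.75 · ln(0.638889) = −0.75 · (-0.448025) = 0.3360.

0.3360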